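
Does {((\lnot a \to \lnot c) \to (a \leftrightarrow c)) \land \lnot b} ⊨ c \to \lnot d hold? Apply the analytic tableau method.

No

Initial set: {T (((\lnot a \to \lnot c) \to (a \leftrightarrow c)) \land \lnot b); F (c \to \lnot d)}.
T (((\lnot a \to \lnot c) \to (a \leftrightarrow c)) \land \lnot b): α-rule — add T ((\lnot a \to \lnot c) \to (a \leftrightarrow c)), T \lnot b.
F (c \to \lnot d): α-rule — add T c, F \lnot d.
T ((\lnot a \to \lnot c) \to (a \leftrightarrow c)): β-rule — branch into F (\lnot a \to \lnot c)  //  T (a \leftrightarrow c).
  branch 1 (add F (\lnot a \to \lnot c)):
    F (\lnot a \to \lnot c): α-rule — add T \lnot a, F \lnot c.
    ○ open, literals {a=F, b=F, c=T, d=T}.
  branch 2 (add T (a \leftrightarrow c)):
    T (a \leftrightarrow c): β-rule — branch into T a, T c  //  F a, F c.
      branch 2.1 (add T a, T c):
        ○ open, literals {a=T, b=F, c=T, d=T}.
      branch 2.2 (add F a, F c):
        × closes — contains both c and \lnot c.
1 branch closed, 2 open.
An open branch gives a countermodel: a=F, b=F, c=T, d=T (unmentioned atoms arbitrary); the premises hold there but the conclusion fails.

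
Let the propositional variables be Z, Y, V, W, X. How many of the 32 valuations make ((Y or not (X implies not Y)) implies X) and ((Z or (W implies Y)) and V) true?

Initial set: {(((Y or not (X implies not Y)) implies X) and ((Z or (W implies Y)) and V))}.
(((Y or not (X implies not Y)) implies X) and ((Z or (W implies Y)) and V)): α-rule — add ((Y or not (X implies not Y)) implies X), ((Z or (W implies Y)) and V).
((Z or (W implies Y)) and V): α-rule — add (Z or (W implies Y)), V.
((Y or not (X implies not Y)) implies X): β-rule — branch into not (Y or not (X implies not Y))  //  X.
  branch 1 (add not (Y or not (X implies not Y))):
    not (Y or not (X implies not Y)): α-rule — add not Y, not not (X implies not Y).
    (Z or (W implies Y)): β-rule — branch into Z  //  (W implies Y).
      branch 1.1 (add Z):
        not not (X implies not Y): β-rule — branch into not X  //  not Y.
          branch 1.1.1 (add not X):
            ○ open, literals {V=true, X=false, Y=false, Z=true}.
          branch 1.1.2 (add not Y):
            ○ open, literals {V=true, Y=false, Z=true}.
      branch 1.2 (add (W implies Y)):
        not not (X implies not Y): β-rule — branch into not X  //  not Y.
          branch 1.2.1 (add not X):
            (W implies Y): β-rule — branch into not W  //  Y.
              branch 1.2.1.1 (add not W):
                ○ open, literals {V=true, W=false, X=false, Y=false}.
              branch 1.2.1.2 (add Y):
                × closes — contains both Y and not Y.
          branch 1.2.2 (add not Y):
            (W implies Y): β-rule — branch into not W  //  Y.
              branch 1.2.2.1 (add not W):
                ○ open, literals {V=true, W=false, Y=false}.
              branch 1.2.2.2 (add Y):
                × closes — contains both Y and not Y.
  branch 2 (add X):
    (Z or (W implies Y)): β-rule — branch into Z  //  (W implies Y).
      branch 2.1 (add Z):
        ○ open, literals {V=true, X=true, Z=true}.
      branch 2.2 (add (W implies Y)):
        (W implies Y): β-rule — branch into not W  //  Y.
          branch 2.2.1 (add not W):
            ○ open, literals {V=true, W=false, X=true}.
          branch 2.2.2 (add Y):
            ○ open, literals {V=true, X=true, Y=true}.
2 branches closed, 7 open.
Each open branch fixes some atoms; the unmentioned ones are free. Counting distinct full assignments: branch {V=true, X=false, Y=false, Z=true} (W) contributes 2 new; branch {V=true, Y=false, Z=true} (W, X) contributes 2 new; branch {V=true, W=false, X=false, Y=false} (Z) contributes 1 new; branch {V=true, W=false, Y=false} (Z, X) contributes 1 new; branch {V=true, X=true, Z=true} (Y, W) contributes 2 new; branch {V=true, W=false, X=true} (Z, Y) contributes 1 new; branch {V=true, X=true, Y=true} (Z, W) contributes 1 new. Total: 10.

10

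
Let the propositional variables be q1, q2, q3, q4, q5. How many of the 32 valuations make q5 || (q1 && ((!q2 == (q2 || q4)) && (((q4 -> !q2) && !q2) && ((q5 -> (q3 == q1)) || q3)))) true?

Initial set: {(q5 || (q1 && ((!q2 == (q2 || q4)) && (((q4 -> !q2) && !q2) && ((q5 -> (q3 == q1)) || q3)))))}.
(q5 || (q1 && ((!q2 == (q2 || q4)) && (((q4 -> !q2) && !q2) && ((q5 -> (q3 == q1)) || q3))))): β-rule — branch into q5  //  (q1 && ((!q2 == (q2 || q4)) && (((q4 -> !q2) && !q2) && ((q5 -> (q3 == q1)) || q3)))).
  branch 1 (add q5):
    ○ open, literals {q5=1}.
  branch 2 (add (q1 && ((!q2 == (q2 || q4)) && (((q4 -> !q2) && !q2) && ((q5 -> (q3 == q1)) || q3))))):
    (q1 && ((!q2 == (q2 || q4)) && (((q4 -> !q2) && !q2) && ((q5 -> (q3 == q1)) || q3)))): α-rule — add q1, ((!q2 == (q2 || q4)) && (((q4 -> !q2) && !q2) && ((q5 -> (q3 == q1)) || q3))).
    ((!q2 == (q2 || q4)) && (((q4 -> !q2) && !q2) && ((q5 -> (q3 == q1)) || q3))): α-rule — add (!q2 == (q2 || q4)), (((q4 -> !q2) && !q2) && ((q5 -> (q3 == q1)) || q3)).
    (((q4 -> !q2) && !q2) && ((q5 -> (q3 == q1)) || q3)): α-rule — add ((q4 -> !q2) && !q2), ((q5 -> (q3 == q1)) || q3).
    ((q4 -> !q2) && !q2): α-rule — add (q4 -> !q2), !q2.
    (!q2 == (q2 || q4)): β-rule — branch into !q2, (q2 || q4)  //  !!q2, !(q2 || q4).
      branch 2.1 (add !q2, (q2 || q4)):
        ((q5 -> (q3 == q1)) || q3): β-rule — branch into (q5 -> (q3 == q1))  //  q3.
          branch 2.1.1 (add (q5 -> (q3 == q1))):
            (q4 -> !q2): β-rule — branch into !q4  //  !q2.
              branch 2.1.1.1 (add !q4):
                (q2 || q4): β-rule — branch into q2  //  q4.
                  branch 2.1.1.1.1 (add q2):
                    × closes — contains both q2 and !q2.
                  branch 2.1.1.1.2 (add q4):
                    × closes — contains both q4 and !q4.
              branch 2.1.1.2 (add !q2):
                (q2 || q4): β-rule — branch into q2  //  q4.
                  branch 2.1.1.2.1 (add q2):
                    × closes — contains both q2 and !q2.
                  branch 2.1.1.2.2 (add q4):
                    (q5 -> (q3 == q1)): β-rule — branch into !q5  //  (q3 == q1).
                      branch 2.1.1.2.2.1 (add !q5):
                        ○ open, literals {q1=1, q2=0, q4=1, q5=0}.
                      branch 2.1.1.2.2.2 (add (q3 == q1)):
                        (q3 == q1): β-rule — branch into q3, q1  //  !q3, !q1.
                          branch 2.1.1.2.2.2.1 (add q3, q1):
                            ○ open, literals {q1=1, q2=0, q3=1, q4=1}.
                          branch 2.1.1.2.2.2.2 (add !q3, !q1):
                            × closes — contains both q1 and !q1.
          branch 2.1.2 (add q3):
            (q4 -> !q2): β-rule — branch into !q4  //  !q2.
              branch 2.1.2.1 (add !q4):
                (q2 || q4): β-rule — branch into q2  //  q4.
                  branch 2.1.2.1.1 (add q2):
                    × closes — contains both q2 and !q2.
                  branch 2.1.2.1.2 (add q4):
                    × closes — contains both q4 and !q4.
              branch 2.1.2.2 (add !q2):
                (q2 || q4): β-rule — branch into q2  //  q4.
                  branch 2.1.2.2.1 (add q2):
                    × closes — contains both q2 and !q2.
                  branch 2.1.2.2.2 (add q4):
                    ○ open, literals {q1=1, q2=0, q3=1, q4=1}.
      branch 2.2 (add !!q2, !(q2 || q4)):
        × closes — contains both q2 and !q2.
8 branches closed, 4 open.
Each open branch fixes some atoms; the unmentioned ones are free. Counting distinct full assignments: branch {q5=1} (q1, q2, q3, q4) contributes 16 new; branch {q1=1, q2=0, q4=1, q5=0} (q3) contributes 2 new; branch {q1=1, q2=0, q3=1, q4=1} (q5) contributes 0 new; branch {q1=1, q2=0, q3=1, q4=1} (q5) contributes 0 new. Total: 18.

18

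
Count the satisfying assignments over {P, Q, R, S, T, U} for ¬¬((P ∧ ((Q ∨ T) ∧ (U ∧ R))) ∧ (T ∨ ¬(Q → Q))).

4

Initial set: {T ¬¬((P ∧ ((Q ∨ T) ∧ (U ∧ R))) ∧ (T ∨ ¬(Q → Q)))}.
T ¬¬((P ∧ ((Q ∨ T) ∧ (U ∧ R))) ∧ (T ∨ ¬(Q → Q))): drop double negation, giving T ((P ∧ ((Q ∨ T) ∧ (U ∧ R))) ∧ (T ∨ ¬(Q → Q))).
T ((P ∧ ((Q ∨ T) ∧ (U ∧ R))) ∧ (T ∨ ¬(Q → Q))): α-rule — add T (P ∧ ((Q ∨ T) ∧ (U ∧ R))), T (T ∨ ¬(Q → Q)).
T (P ∧ ((Q ∨ T) ∧ (U ∧ R))): α-rule — add T P, T ((Q ∨ T) ∧ (U ∧ R)).
T ((Q ∨ T) ∧ (U ∧ R)): α-rule — add T (Q ∨ T), T (U ∧ R).
T (U ∧ R): α-rule — add T U, T R.
T (T ∨ ¬(Q → Q)): β-rule — branch into T T  //  T ¬(Q → Q).
  branch 1 (add T T):
    T (Q ∨ T): β-rule — branch into T Q  //  T T.
      branch 1.1 (add T Q):
        ○ open, literals {P=true, Q=true, R=true, T=true, U=true}.
      branch 1.2 (add T T):
        ○ open, literals {P=true, R=true, T=true, U=true}.
  branch 2 (add T ¬(Q → Q)):
    T ¬(Q → Q): α-rule — add T Q, F Q.
    × closes — contains both Q and ¬Q.
1 branch closed, 2 open.
Each open branch fixes some atoms; the unmentioned ones are free. Counting distinct full assignments: branch {P=true, Q=true, R=true, T=true, U=true} (S) contributes 2 new; branch {P=true, R=true, T=true, U=true} (Q, S) contributes 2 new. Total: 4.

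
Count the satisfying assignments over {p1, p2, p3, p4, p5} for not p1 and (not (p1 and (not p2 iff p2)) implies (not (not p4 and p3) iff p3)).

Initial set: {(not p1 and (not (p1 and (not p2 iff p2)) implies (not (not p4 and p3) iff p3)))}.
(not p1 and (not (p1 and (not p2 iff p2)) implies (not (not p4 and p3) iff p3))): α-rule — add not p1, (not (p1 and (not p2 iff p2)) implies (not (not p4 and p3) iff p3)).
(not (p1 and (not p2 iff p2)) implies (not (not p4 and p3) iff p3)): β-rule — branch into not not (p1 and (not p2 iff p2))  //  (not (not p4 and p3) iff p3).
  branch 1 (add not not (p1 and (not p2 iff p2))):
    not not (p1 and (not p2 iff p2)): α-rule — add p1, (not p2 iff p2).
    × closes — contains both p1 and not p1.
  branch 2 (add (not (not p4 and p3) iff p3)):
    (not (not p4 and p3) iff p3): β-rule — branch into not (not p4 and p3), p3  //  not not (not p4 and p3), not p3.
      branch 2.1 (add not (not p4 and p3), p3):
        not (not p4 and p3): β-rule — branch into not not p4  //  not p3.
          branch 2.1.1 (add not not p4):
            ○ open, literals {p1=F, p3=T, p4=T}.
          branch 2.1.2 (add not p3):
            × closes — contains both p3 and not p3.
      branch 2.2 (add not not (not p4 and p3), not p3):
        not not (not p4 and p3): α-rule — add not p4, p3.
        × closes — contains both p3 and not p3.
3 branches closed, 1 open.
Each open branch fixes some atoms; the unmentioned ones are free. Counting distinct full assignments: branch {p1=F, p3=T, p4=T} (p2, p5) contributes 4 new. Total: 4.

4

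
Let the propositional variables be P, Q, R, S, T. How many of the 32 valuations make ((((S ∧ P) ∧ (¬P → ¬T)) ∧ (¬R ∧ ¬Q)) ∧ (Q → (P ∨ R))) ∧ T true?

1

Initial set: {(((((S ∧ P) ∧ (¬P → ¬T)) ∧ (¬R ∧ ¬Q)) ∧ (Q → (P ∨ R))) ∧ T)}.
(((((S ∧ P) ∧ (¬P → ¬T)) ∧ (¬R ∧ ¬Q)) ∧ (Q → (P ∨ R))) ∧ T): α-rule — add ((((S ∧ P) ∧ (¬P → ¬T)) ∧ (¬R ∧ ¬Q)) ∧ (Q → (P ∨ R))), T.
((((S ∧ P) ∧ (¬P → ¬T)) ∧ (¬R ∧ ¬Q)) ∧ (Q → (P ∨ R))): α-rule — add (((S ∧ P) ∧ (¬P → ¬T)) ∧ (¬R ∧ ¬Q)), (Q → (P ∨ R)).
(((S ∧ P) ∧ (¬P → ¬T)) ∧ (¬R ∧ ¬Q)): α-rule — add ((S ∧ P) ∧ (¬P → ¬T)), (¬R ∧ ¬Q).
((S ∧ P) ∧ (¬P → ¬T)): α-rule — add (S ∧ P), (¬P → ¬T).
(¬R ∧ ¬Q): α-rule — add ¬R, ¬Q.
(S ∧ P): α-rule — add S, P.
(Q → (P ∨ R)): β-rule — branch into ¬Q  //  (P ∨ R).
  branch 1 (add ¬Q):
    (¬P → ¬T): β-rule — branch into ¬¬P  //  ¬T.
      branch 1.1 (add ¬¬P):
        ○ open, literals {P=1, Q=0, R=0, S=1, T=1}.
      branch 1.2 (add ¬T):
        × closes — contains both T and ¬T.
  branch 2 (add (P ∨ R)):
    (¬P → ¬T): β-rule — branch into ¬¬P  //  ¬T.
      branch 2.1 (add ¬¬P):
        (P ∨ R): β-rule — branch into P  //  R.
          branch 2.1.1 (add P):
            ○ open, literals {P=1, Q=0, R=0, S=1, T=1}.
          branch 2.1.2 (add R):
            × closes — contains both R and ¬R.
      branch 2.2 (add ¬T):
        × closes — contains both T and ¬T.
3 branches closed, 2 open.
Each open branch fixes some atoms; the unmentioned ones are free. Counting distinct full assignments: branch {P=1, Q=0, R=0, S=1, T=1} (none free) contributes 1 new; branch {P=1, Q=0, R=0, S=1, T=1} (none free) contributes 0 new. Total: 1.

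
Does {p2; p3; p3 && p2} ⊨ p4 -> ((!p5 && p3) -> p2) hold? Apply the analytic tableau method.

Yes

Initial set: {p2; p3; (p3 && p2); !(p4 -> ((!p5 && p3) -> p2))}.
(p3 && p2): α-rule — add p3, p2.
!(p4 -> ((!p5 && p3) -> p2)): α-rule — add p4, !((!p5 && p3) -> p2).
!((!p5 && p3) -> p2): α-rule — add (!p5 && p3), !p2.
× closes — contains both p2 and !p2.
All 1 branch closes.
Every branch closed, so the premises entail the conclusion.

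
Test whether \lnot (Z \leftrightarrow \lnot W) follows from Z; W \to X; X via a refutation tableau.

No

Initial set: {Z; (W \to X); X; \lnot \lnot (Z \leftrightarrow \lnot W)}.
(W \to X): β-rule — branch into \lnot W  //  X.
  branch 1 (add \lnot W):
    \lnot \lnot (Z \leftrightarrow \lnot W): β-rule — branch into Z, \lnot W  //  \lnot Z, \lnot \lnot W.
      branch 1.1 (add Z, \lnot W):
        ○ open, literals {W=0, X=1, Z=1}.
      branch 1.2 (add \lnot Z, \lnot \lnot W):
        × closes — contains both Z and \lnot Z.
  branch 2 (add X):
    \lnot \lnot (Z \leftrightarrow \lnot W): β-rule — branch into Z, \lnot W  //  \lnot Z, \lnot \lnot W.
      branch 2.1 (add Z, \lnot W):
        ○ open, literals {W=0, X=1, Z=1}.
      branch 2.2 (add \lnot Z, \lnot \lnot W):
        × closes — contains both Z and \lnot Z.
2 branches closed, 2 open.
An open branch gives a countermodel: W=0, X=1, Z=1 (unmentioned atoms arbitrary); the premises hold there but the conclusion fails.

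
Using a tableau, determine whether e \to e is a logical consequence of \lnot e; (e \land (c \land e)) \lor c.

Yes

Initial set: {\lnot e; ((e \land (c \land e)) \lor c); \lnot (e \to e)}.
\lnot (e \to e): α-rule — add e, \lnot e.
× closes — contains both e and \lnot e.
All 1 branch closes.
Every branch closed, so the premises entail the conclusion.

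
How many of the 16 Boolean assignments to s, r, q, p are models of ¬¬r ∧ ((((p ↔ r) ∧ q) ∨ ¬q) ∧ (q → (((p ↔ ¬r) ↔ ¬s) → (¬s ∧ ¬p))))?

5

Initial set: {(¬¬r ∧ ((((p ↔ r) ∧ q) ∨ ¬q) ∧ (q → (((p ↔ ¬r) ↔ ¬s) → (¬s ∧ ¬p)))))}.
(¬¬r ∧ ((((p ↔ r) ∧ q) ∨ ¬q) ∧ (q → (((p ↔ ¬r) ↔ ¬s) → (¬s ∧ ¬p))))): α-rule — add ¬¬r, ((((p ↔ r) ∧ q) ∨ ¬q) ∧ (q → (((p ↔ ¬r) ↔ ¬s) → (¬s ∧ ¬p)))).
¬¬r: drop double negation, giving r.
((((p ↔ r) ∧ q) ∨ ¬q) ∧ (q → (((p ↔ ¬r) ↔ ¬s) → (¬s ∧ ¬p)))): α-rule — add (((p ↔ r) ∧ q) ∨ ¬q), (q → (((p ↔ ¬r) ↔ ¬s) → (¬s ∧ ¬p))).
(((p ↔ r) ∧ q) ∨ ¬q): β-rule — branch into ((p ↔ r) ∧ q)  //  ¬q.
  branch 1 (add ((p ↔ r) ∧ q)):
    ((p ↔ r) ∧ q): α-rule — add (p ↔ r), q.
    (q → (((p ↔ ¬r) ↔ ¬s) → (¬s ∧ ¬p))): β-rule — branch into ¬q  //  (((p ↔ ¬r) ↔ ¬s) → (¬s ∧ ¬p)).
      branch 1.1 (add ¬q):
        × closes — contains both q and ¬q.
      branch 1.2 (add (((p ↔ ¬r) ↔ ¬s) → (¬s ∧ ¬p))):
        (p ↔ r): β-rule — branch into p, r  //  ¬p, ¬r.
          branch 1.2.1 (add p, r):
            (((p ↔ ¬r) ↔ ¬s) → (¬s ∧ ¬p)): β-rule — branch into ¬((p ↔ ¬r) ↔ ¬s)  //  (¬s ∧ ¬p).
              branch 1.2.1.1 (add ¬((p ↔ ¬r) ↔ ¬s)):
                ¬((p ↔ ¬r) ↔ ¬s): β-rule — branch into (p ↔ ¬r), ¬¬s  //  ¬(p ↔ ¬r), ¬s.
                  branch 1.2.1.1.1 (add (p ↔ ¬r), ¬¬s):
                    (p ↔ ¬r): β-rule — branch into p, ¬r  //  ¬p, ¬¬r.
                      branch 1.2.1.1.1.1 (add p, ¬r):
                        × closes — contains both r and ¬r.
                      branch 1.2.1.1.1.2 (add ¬p, ¬¬r):
                        × closes — contains both p and ¬p.
                  branch 1.2.1.1.2 (add ¬(p ↔ ¬r), ¬s):
                    ¬(p ↔ ¬r): β-rule — branch into p, ¬¬r  //  ¬p, ¬r.
                      branch 1.2.1.1.2.1 (add p, ¬¬r):
                        ○ open, literals {p=1, q=1, r=1, s=0}.
                      branch 1.2.1.1.2.2 (add ¬p, ¬r):
                        × closes — contains both p and ¬p.
              branch 1.2.1.2 (add (¬s ∧ ¬p)):
                (¬s ∧ ¬p): α-rule — add ¬s, ¬p.
                × closes — contains both p and ¬p.
          branch 1.2.2 (add ¬p, ¬r):
            × closes — contains both r and ¬r.
  branch 2 (add ¬q):
    (q → (((p ↔ ¬r) ↔ ¬s) → (¬s ∧ ¬p))): β-rule — branch into ¬q  //  (((p ↔ ¬r) ↔ ¬s) → (¬s ∧ ¬p)).
      branch 2.1 (add ¬q):
        ○ open, literals {q=0, r=1}.
      branch 2.2 (add (((p ↔ ¬r) ↔ ¬s) → (¬s ∧ ¬p))):
        (((p ↔ ¬r) ↔ ¬s) → (¬s ∧ ¬p)): β-rule — branch into ¬((p ↔ ¬r) ↔ ¬s)  //  (¬s ∧ ¬p).
          branch 2.2.1 (add ¬((p ↔ ¬r) ↔ ¬s)):
            ¬((p ↔ ¬r) ↔ ¬s): β-rule — branch into (p ↔ ¬r), ¬¬s  //  ¬(p ↔ ¬r), ¬s.
              branch 2.2.1.1 (add (p ↔ ¬r), ¬¬s):
                (p ↔ ¬r): β-rule — branch into p, ¬r  //  ¬p, ¬¬r.
                  branch 2.2.1.1.1 (add p, ¬r):
                    × closes — contains both r and ¬r.
                  branch 2.2.1.1.2 (add ¬p, ¬¬r):
                    ○ open, literals {p=0, q=0, r=1, s=1}.
              branch 2.2.1.2 (add ¬(p ↔ ¬r), ¬s):
                ¬(p ↔ ¬r): β-rule — branch into p, ¬¬r  //  ¬p, ¬r.
                  branch 2.2.1.2.1 (add p, ¬¬r):
                    ○ open, literals {p=1, q=0, r=1, s=0}.
                  branch 2.2.1.2.2 (add ¬p, ¬r):
                    × closes — contains both r and ¬r.
          branch 2.2.2 (add (¬s ∧ ¬p)):
            (¬s ∧ ¬p): α-rule — add ¬s, ¬p.
            ○ open, literals {p=0, q=0, r=1, s=0}.
8 branches closed, 5 open.
Each open branch fixes some atoms; the unmentioned ones are free. Counting distinct full assignments: branch {p=1, q=1, r=1, s=0} (none free) contributes 1 new; branch {q=0, r=1} (s, p) contributes 4 new; branch {p=0, q=0, r=1, s=1} (none free) contributes 0 new; branch {p=1, q=0, r=1, s=0} (none free) contributes 0 new; branch {p=0, q=0, r=1, s=0} (none free) contributes 0 new. Total: 5.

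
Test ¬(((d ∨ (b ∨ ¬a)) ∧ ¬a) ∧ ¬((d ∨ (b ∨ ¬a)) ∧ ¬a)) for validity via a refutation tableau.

Valid

Assume the negation and expand:
Initial set: {F ¬(((d ∨ (b ∨ ¬a)) ∧ ¬a) ∧ ¬((d ∨ (b ∨ ¬a)) ∧ ¬a))}.
F ¬(((d ∨ (b ∨ ¬a)) ∧ ¬a) ∧ ¬((d ∨ (b ∨ ¬a)) ∧ ¬a)): α-rule — add T ((d ∨ (b ∨ ¬a)) ∧ ¬a), T ¬((d ∨ (b ∨ ¬a)) ∧ ¬a).
T ((d ∨ (b ∨ ¬a)) ∧ ¬a): α-rule — add T (d ∨ (b ∨ ¬a)), T ¬a.
T ¬((d ∨ (b ∨ ¬a)) ∧ ¬a): β-rule — branch into F (d ∨ (b ∨ ¬a))  //  F ¬a.
  branch 1 (add F (d ∨ (b ∨ ¬a))):
    F (d ∨ (b ∨ ¬a)): α-rule — add F d, F (b ∨ ¬a).
    F (b ∨ ¬a): α-rule — add F b, F ¬a.
    × closes — contains both a and ¬a.
  branch 2 (add F ¬a):
    × closes — contains both a and ¬a.
All 2 branches close.
Every branch closed, so the negation is unsatisfiable and the formula is valid.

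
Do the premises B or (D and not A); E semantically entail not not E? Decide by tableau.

Yes

Initial set: {(B or (D and not A)); E; not not not E}.
not not not E: drop double negation, giving not E.
× closes — contains both E and not E.
All 1 branch closes.
Every branch closed, so the premises entail the conclusion.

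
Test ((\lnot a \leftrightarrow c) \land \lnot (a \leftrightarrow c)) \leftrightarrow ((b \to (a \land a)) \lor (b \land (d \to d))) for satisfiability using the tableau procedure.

Satisfiable

Initial set: {(((\lnot a \leftrightarrow c) \land \lnot (a \leftrightarrow c)) \leftrightarrow ((b \to (a \land a)) \lor (b \land (d \to d))))}.
(((\lnot a \leftrightarrow c) \land \lnot (a \leftrightarrow c)) \leftrightarrow ((b \to (a \land a)) \lor (b \land (d \to d)))): β-rule — branch into ((\lnot a \leftrightarrow c) \land \lnot (a \leftrightarrow c)), ((b \to (a \land a)) \lor (b \land (d \to d)))  //  \lnot ((\lnot a \leftrightarrow c) \land \lnot (a \leftrightarrow c)), \lnot ((b \to (a \land a)) \lor (b \land (d \to d))).
  branch 1 (add ((\lnot a \leftrightarrow c) \land \lnot (a \leftrightarrow c)), ((b \to (a \land a)) \lor (b \land (d \to d)))):
    ((\lnot a \leftrightarrow c) \land \lnot (a \leftrightarrow c)): α-rule — add (\lnot a \leftrightarrow c), \lnot (a \leftrightarrow c).
    ((b \to (a \land a)) \lor (b \land (d \to d))): β-rule — branch into (b \to (a \land a))  //  (b \land (d \to d)).
      branch 1.1 (add (b \to (a \land a))):
        (\lnot a \leftrightarrow c): β-rule — branch into \lnot a, c  //  \lnot \lnot a, \lnot c.
          branch 1.1.1 (add \lnot a, c):
            \lnot (a \leftrightarrow c): β-rule — branch into a, \lnot c  //  \lnot a, c.
              branch 1.1.1.1 (add a, \lnot c):
                × closes — contains both a and \lnot a.
              branch 1.1.1.2 (add \lnot a, c):
                (b \to (a \land a)): β-rule — branch into \lnot b  //  (a \land a).
                  branch 1.1.1.2.1 (add \lnot b):
                    ○ open, literals {a=0, b=0, c=1}.
                  branch 1.1.1.2.2 (add (a \land a)):
                    (a \land a): α-rule — add a, a.
                    × closes — contains both a and \lnot a.
          branch 1.1.2 (add \lnot \lnot a, \lnot c):
            \lnot (a \leftrightarrow c): β-rule — branch into a, \lnot c  //  \lnot a, c.
              branch 1.1.2.1 (add a, \lnot c):
                (b \to (a \land a)): β-rule — branch into \lnot b  //  (a \land a).
                  branch 1.1.2.1.1 (add \lnot b):
                    ○ open, literals {a=1, b=0, c=0}.
                  branch 1.1.2.1.2 (add (a \land a)):
                    (a \land a): α-rule — add a, a.
                    ○ open, literals {a=1, c=0}.
              branch 1.1.2.2 (add \lnot a, c):
                × closes — contains both a and \lnot a.
      branch 1.2 (add (b \land (d \to d))):
        (b \land (d \to d)): α-rule — add b, (d \to d).
        (\lnot a \leftrightarrow c): β-rule — branch into \lnot a, c  //  \lnot \lnot a, \lnot c.
          branch 1.2.1 (add \lnot a, c):
            \lnot (a \leftrightarrow c): β-rule — branch into a, \lnot c  //  \lnot a, c.
              branch 1.2.1.1 (add a, \lnot c):
                × closes — contains both a and \lnot a.
              branch 1.2.1.2 (add \lnot a, c):
                (d \to d): β-rule — branch into \lnot d  //  d.
                  branch 1.2.1.2.1 (add \lnot d):
                    ○ open, literals {a=0, b=1, c=1, d=0}.
                  branch 1.2.1.2.2 (add d):
                    ○ open, literals {a=0, b=1, c=1, d=1}.
          branch 1.2.2 (add \lnot \lnot a, \lnot c):
            \lnot (a \leftrightarrow c): β-rule — branch into a, \lnot c  //  \lnot a, c.
              branch 1.2.2.1 (add a, \lnot c):
                (d \to d): β-rule — branch into \lnot d  //  d.
                  branch 1.2.2.1.1 (add \lnot d):
                    ○ open, literals {a=1, b=1, c=0, d=0}.
                  branch 1.2.2.1.2 (add d):
                    ○ open, literals {a=1, b=1, c=0, d=1}.
              branch 1.2.2.2 (add \lnot a, c):
                × closes — contains both a and \lnot a.
  branch 2 (add \lnot ((\lnot a \leftrightarrow c) \land \lnot (a \leftrightarrow c)), \lnot ((b \to (a \land a)) \lor (b \land (d \to d)))):
    \lnot ((b \to (a \land a)) \lor (b \land (d \to d))): α-rule — add \lnot (b \to (a \land a)), \lnot (b \land (d \to d)).
    \lnot (b \to (a \land a)): α-rule — add b, \lnot (a \land a).
    \lnot ((\lnot a \leftrightarrow c) \land \lnot (a \leftrightarrow c)): β-rule — branch into \lnot (\lnot a \leftrightarrow c)  //  \lnot \lnot (a \leftrightarrow c).
      branch 2.1 (add \lnot (\lnot a \leftrightarrow c)):
        \lnot (b \land (d \to d)): β-rule — branch into \lnot b  //  \lnot (d \to d).
          branch 2.1.1 (add \lnot b):
            × closes — contains both b and \lnot b.
          branch 2.1.2 (add \lnot (d \to d)):
            \lnot (d \to d): α-rule — add d, \lnot d.
            × closes — contains both d and \lnot d.
      branch 2.2 (add \lnot \lnot (a \leftrightarrow c)):
        \lnot (b \land (d \to d)): β-rule — branch into \lnot b  //  \lnot (d \to d).
          branch 2.2.1 (add \lnot b):
            × closes — contains both b and \lnot b.
          branch 2.2.2 (add \lnot (d \to d)):
            \lnot (d \to d): α-rule — add d, \lnot d.
            × closes — contains both d and \lnot d.
9 branches closed, 7 open.
An open branch gives a satisfying assignment: a=0, b=0, c=1.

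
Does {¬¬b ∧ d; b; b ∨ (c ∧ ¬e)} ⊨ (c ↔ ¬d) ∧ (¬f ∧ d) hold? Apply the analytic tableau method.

No

Initial set: {(¬¬b ∧ d); b; (b ∨ (c ∧ ¬e)); ¬((c ↔ ¬d) ∧ (¬f ∧ d))}.
(¬¬b ∧ d): α-rule — add ¬¬b, d.
¬¬b: drop double negation, giving b.
(b ∨ (c ∧ ¬e)): β-rule — branch into b  //  (c ∧ ¬e).
  branch 1 (add b):
    ¬((c ↔ ¬d) ∧ (¬f ∧ d)): β-rule — branch into ¬(c ↔ ¬d)  //  ¬(¬f ∧ d).
      branch 1.1 (add ¬(c ↔ ¬d)):
        ¬(c ↔ ¬d): β-rule — branch into c, ¬¬d  //  ¬c, ¬d.
          branch 1.1.1 (add c, ¬¬d):
            ○ open, literals {b=true, c=true, d=true}.
          branch 1.1.2 (add ¬c, ¬d):
            × closes — contains both d and ¬d.
      branch 1.2 (add ¬(¬f ∧ d)):
        ¬(¬f ∧ d): β-rule — branch into ¬¬f  //  ¬d.
          branch 1.2.1 (add ¬¬f):
            ○ open, literals {b=true, d=true, f=true}.
          branch 1.2.2 (add ¬d):
            × closes — contains both d and ¬d.
  branch 2 (add (c ∧ ¬e)):
    (c ∧ ¬e): α-rule — add c, ¬e.
    ¬((c ↔ ¬d) ∧ (¬f ∧ d)): β-rule — branch into ¬(c ↔ ¬d)  //  ¬(¬f ∧ d).
      branch 2.1 (add ¬(c ↔ ¬d)):
        ¬(c ↔ ¬d): β-rule — branch into c, ¬¬d  //  ¬c, ¬d.
          branch 2.1.1 (add c, ¬¬d):
            ○ open, literals {b=true, c=true, d=true, e=false}.
          branch 2.1.2 (add ¬c, ¬d):
            × closes — contains both c and ¬c.
      branch 2.2 (add ¬(¬f ∧ d)):
        ¬(¬f ∧ d): β-rule — branch into ¬¬f  //  ¬d.
          branch 2.2.1 (add ¬¬f):
            ○ open, literals {b=true, c=true, d=true, e=false, f=true}.
          branch 2.2.2 (add ¬d):
            × closes — contains both d and ¬d.
4 branches closed, 4 open.
An open branch gives a countermodel: b=true, c=true, d=true (unmentioned atoms arbitrary); the premises hold there but the conclusion fails.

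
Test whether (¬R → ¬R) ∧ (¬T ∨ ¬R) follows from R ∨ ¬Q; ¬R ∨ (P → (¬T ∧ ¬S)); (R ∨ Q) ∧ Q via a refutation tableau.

No

Initial set: {T (R ∨ ¬Q); T (¬R ∨ (P → (¬T ∧ ¬S))); T ((R ∨ Q) ∧ Q); F ((¬R → ¬R) ∧ (¬T ∨ ¬R))}.
T ((R ∨ Q) ∧ Q): α-rule — add T (R ∨ Q), T Q.
T (R ∨ ¬Q): β-rule — branch into T R  //  T ¬Q.
  branch 1 (add T R):
    T (¬R ∨ (P → (¬T ∧ ¬S))): β-rule — branch into T ¬R  //  T (P → (¬T ∧ ¬S)).
      branch 1.1 (add T ¬R):
        × closes — contains both R and ¬R.
      branch 1.2 (add T (P → (¬T ∧ ¬S))):
        F ((¬R → ¬R) ∧ (¬T ∨ ¬R)): β-rule — branch into F (¬R → ¬R)  //  F (¬T ∨ ¬R).
          branch 1.2.1 (add F (¬R → ¬R)):
            F (¬R → ¬R): α-rule — add T ¬R, F ¬R.
            × closes — contains both R and ¬R.
          branch 1.2.2 (add F (¬T ∨ ¬R)):
            F (¬T ∨ ¬R): α-rule — add F ¬T, F ¬R.
            T (R ∨ Q): β-rule — branch into T R  //  T Q.
              branch 1.2.2.1 (add T R):
                T (P → (¬T ∧ ¬S)): β-rule — branch into F P  //  T (¬T ∧ ¬S).
                  branch 1.2.2.1.1 (add F P):
                    ○ open, literals {P=F, Q=T, R=T, T=T}.
                  branch 1.2.2.1.2 (add T (¬T ∧ ¬S)):
                    T (¬T ∧ ¬S): α-rule — add T ¬T, T ¬S.
                    × closes — contains both T and ¬T.
              branch 1.2.2.2 (add T Q):
                T (P → (¬T ∧ ¬S)): β-rule — branch into F P  //  T (¬T ∧ ¬S).
                  branch 1.2.2.2.1 (add F P):
                    ○ open, literals {P=F, Q=T, R=T, T=T}.
                  branch 1.2.2.2.2 (add T (¬T ∧ ¬S)):
                    T (¬T ∧ ¬S): α-rule — add T ¬T, T ¬S.
                    × closes — contains both T and ¬T.
  branch 2 (add T ¬Q):
    × closes — contains both Q and ¬Q.
5 branches closed, 2 open.
An open branch gives a countermodel: P=F, Q=T, R=T, T=T (unmentioned atoms arbitrary); the premises hold there but the conclusion fails.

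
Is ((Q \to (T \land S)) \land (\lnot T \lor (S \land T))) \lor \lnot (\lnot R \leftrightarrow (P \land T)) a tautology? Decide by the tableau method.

Not valid

Assume the negation and expand:
Initial set: {\lnot (((Q \to (T \land S)) \land (\lnot T \lor (S \land T))) \lor \lnot (\lnot R \leftrightarrow (P \land T)))}.
\lnot (((Q \to (T \land S)) \land (\lnot T \lor (S \land T))) \lor \lnot (\lnot R \leftrightarrow (P \land T))): α-rule — add \lnot ((Q \to (T \land S)) \land (\lnot T \lor (S \land T))), \lnot \lnot (\lnot R \leftrightarrow (P \land T)).
\lnot ((Q \to (T \land S)) \land (\lnot T \lor (S \land T))): β-rule — branch into \lnot (Q \to (T \land S))  //  \lnot (\lnot T \lor (S \land T)).
  branch 1 (add \lnot (Q \to (T \land S))):
    \lnot (Q \to (T \land S)): α-rule — add Q, \lnot (T \land S).
    \lnot \lnot (\lnot R \leftrightarrow (P \land T)): β-rule — branch into \lnot R, (P \land T)  //  \lnot \lnot R, \lnot (P \land T).
      branch 1.1 (add \lnot R, (P \land T)):
        (P \land T): α-rule — add P, T.
        \lnot (T \land S): β-rule — branch into \lnot T  //  \lnot S.
          branch 1.1.1 (add \lnot T):
            × closes — contains both T and \lnot T.
          branch 1.1.2 (add \lnot S):
            ○ open, literals {P=true, Q=true, R=false, S=false, T=true}.
      branch 1.2 (add \lnot \lnot R, \lnot (P \land T)):
        \lnot (T \land S): β-rule — branch into \lnot T  //  \lnot S.
          branch 1.2.1 (add \lnot T):
            \lnot (P \land T): β-rule — branch into \lnot P  //  \lnot T.
              branch 1.2.1.1 (add \lnot P):
                ○ open, literals {P=false, Q=true, R=true, T=false}.
              branch 1.2.1.2 (add \lnot T):
                ○ open, literals {Q=true, R=true, T=false}.
          branch 1.2.2 (add \lnot S):
            \lnot (P \land T): β-rule — branch into \lnot P  //  \lnot T.
              branch 1.2.2.1 (add \lnot P):
                ○ open, literals {P=false, Q=true, R=true, S=false}.
              branch 1.2.2.2 (add \lnot T):
                ○ open, literals {Q=true, R=true, S=false, T=false}.
  branch 2 (add \lnot (\lnot T \lor (S \land T))):
    \lnot (\lnot T \lor (S \land T)): α-rule — add \lnot \lnot T, \lnot (S \land T).
    \lnot \lnot (\lnot R \leftrightarrow (P \land T)): β-rule — branch into \lnot R, (P \land T)  //  \lnot \lnot R, \lnot (P \land T).
      branch 2.1 (add \lnot R, (P \land T)):
        (P \land T): α-rule — add P, T.
        \lnot (S \land T): β-rule — branch into \lnot S  //  \lnot T.
          branch 2.1.1 (add \lnot S):
            ○ open, literals {P=true, R=false, S=false, T=true}.
          branch 2.1.2 (add \lnot T):
            × closes — contains both T and \lnot T.
      branch 2.2 (add \lnot \lnot R, \lnot (P \land T)):
        \lnot (S \land T): β-rule — branch into \lnot S  //  \lnot T.
          branch 2.2.1 (add \lnot S):
            \lnot (P \land T): β-rule — branch into \lnot P  //  \lnot T.
              branch 2.2.1.1 (add \lnot P):
                ○ open, literals {P=false, R=true, S=false, T=true}.
              branch 2.2.1.2 (add \lnot T):
                × closes — contains both T and \lnot T.
          branch 2.2.2 (add \lnot T):
            × closes — contains both T and \lnot T.
4 branches closed, 7 open.
An open branch gives a countermodel: P=true, Q=true, R=false, S=false, T=true (unmentioned atoms arbitrary); under it the original formula is false.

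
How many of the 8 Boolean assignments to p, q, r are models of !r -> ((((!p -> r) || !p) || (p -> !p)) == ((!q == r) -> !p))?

Initial set: {(!r -> ((((!p -> r) || !p) || (p -> !p)) == ((!q == r) -> !p)))}.
(!r -> ((((!p -> r) || !p) || (p -> !p)) == ((!q == r) -> !p))): β-rule — branch into !!r  //  ((((!p -> r) || !p) || (p -> !p)) == ((!q == r) -> !p)).
  branch 1 (add !!r):
    ○ open, literals {r=T}.
  branch 2 (add ((((!p -> r) || !p) || (p -> !p)) == ((!q == r) -> !p))):
    ((((!p -> r) || !p) || (p -> !p)) == ((!q == r) -> !p)): β-rule — branch into (((!p -> r) || !p) || (p -> !p)), ((!q == r) -> !p)  //  !(((!p -> r) || !p) || (p -> !p)), !((!q == r) -> !p).
      branch 2.1 (add (((!p -> r) || !p) || (p -> !p)), ((!q == r) -> !p)):
        (((!p -> r) || !p) || (p -> !p)): β-rule — branch into ((!p -> r) || !p)  //  (p -> !p).
          branch 2.1.1 (add ((!p -> r) || !p)):
            ((!q == r) -> !p): β-rule — branch into !(!q == r)  //  !p.
              branch 2.1.1.1 (add !(!q == r)):
                ((!p -> r) || !p): β-rule — branch into (!p -> r)  //  !p.
                  branch 2.1.1.1.1 (add (!p -> r)):
                    !(!q == r): β-rule — branch into !q, !r  //  !!q, r.
                      branch 2.1.1.1.1.1 (add !q, !r):
                        (!p -> r): β-rule — branch into !!p  //  r.
                          branch 2.1.1.1.1.1.1 (add !!p):
                            ○ open, literals {p=T, q=F, r=F}.
                          branch 2.1.1.1.1.1.2 (add r):
                            × closes — contains both r and !r.
                      branch 2.1.1.1.1.2 (add !!q, r):
                        (!p -> r): β-rule — branch into !!p  //  r.
                          branch 2.1.1.1.1.2.1 (add !!p):
                            ○ open, literals {p=T, q=T, r=T}.
                          branch 2.1.1.1.1.2.2 (add r):
                            ○ open, literals {q=T, r=T}.
                  branch 2.1.1.1.2 (add !p):
                    !(!q == r): β-rule — branch into !q, !r  //  !!q, r.
                      branch 2.1.1.1.2.1 (add !q, !r):
                        ○ open, literals {p=F, q=F, r=F}.
                      branch 2.1.1.1.2.2 (add !!q, r):
                        ○ open, literals {p=F, q=T, r=T}.
              branch 2.1.1.2 (add !p):
                ((!p -> r) || !p): β-rule — branch into (!p -> r)  //  !p.
                  branch 2.1.1.2.1 (add (!p -> r)):
                    (!p -> r): β-rule — branch into !!p  //  r.
                      branch 2.1.1.2.1.1 (add !!p):
                        × closes — contains both p and !p.
                      branch 2.1.1.2.1.2 (add r):
                        ○ open, literals {p=F, r=T}.
                  branch 2.1.1.2.2 (add !p):
                    ○ open, literals {p=F}.
          branch 2.1.2 (add (p -> !p)):
            ((!q == r) -> !p): β-rule — branch into !(!q == r)  //  !p.
              branch 2.1.2.1 (add !(!q == r)):
                (p -> !p): β-rule — branch into !p  //  !p.
                  branch 2.1.2.1.1 (add !p):
                    !(!q == r): β-rule — branch into !q, !r  //  !!q, r.
                      branch 2.1.2.1.1.1 (add !q, !r):
                        ○ open, literals {p=F, q=F, r=F}.
                      branch 2.1.2.1.1.2 (add !!q, r):
                        ○ open, literals {p=F, q=T, r=T}.
                  branch 2.1.2.1.2 (add !p):
                    !(!q == r): β-rule — branch into !q, !r  //  !!q, r.
                      branch 2.1.2.1.2.1 (add !q, !r):
                        ○ open, literals {p=F, q=F, r=F}.
                      branch 2.1.2.1.2.2 (add !!q, r):
                        ○ open, literals {p=F, q=T, r=T}.
              branch 2.1.2.2 (add !p):
                (p -> !p): β-rule — branch into !p  //  !p.
                  branch 2.1.2.2.1 (add !p):
                    ○ open, literals {p=F}.
                  branch 2.1.2.2.2 (add !p):
                    ○ open, literals {p=F}.
      branch 2.2 (add !(((!p -> r) || !p) || (p -> !p)), !((!q == r) -> !p)):
        !(((!p -> r) || !p) || (p -> !p)): α-rule — add !((!p -> r) || !p), !(p -> !p).
        !((!q == r) -> !p): α-rule — add (!q == r), !!p.
        !((!p -> r) || !p): α-rule — add !(!p -> r), !!p.
        !(p -> !p): α-rule — add p, !!p.
        !(!p -> r): α-rule — add !p, !r.
        × closes — contains both p and !p.
3 branches closed, 14 open.
Each open branch fixes some atoms; the unmentioned ones are free. Counting distinct full assignments: branch {r=T} (p, q) contributes 4 new; branch {p=T, q=F, r=F} (none free) contributes 1 new; branch {p=T, q=T, r=T} (none free) contributes 0 new; branch {q=T, r=T} (p) contributes 0 new; branch {p=F, q=F, r=F} (none free) contributes 1 new; branch {p=F, q=T, r=T} (none free) contributes 0 new; branch {p=F, r=T} (q) contributes 0 new; branch {p=F} (q, r) contributes 1 new; branch {p=F, q=F, r=F} (none free) contributes 0 new; branch {p=F, q=T, r=T} (none free) contributes 0 new; branch {p=F, q=F, r=F} (none free) contributes 0 new; branch {p=F, q=T, r=T} (none free) contributes 0 new; branch {p=F} (q, r) contributes 0 new; branch {p=F} (q, r) contributes 0 new. Total: 7.

7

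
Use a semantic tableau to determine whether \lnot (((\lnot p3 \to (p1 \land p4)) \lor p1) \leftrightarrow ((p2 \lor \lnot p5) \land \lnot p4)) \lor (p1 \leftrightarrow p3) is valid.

Not valid

Assume the negation and expand:
Initial set: {\lnot (\lnot (((\lnot p3 \to (p1 \land p4)) \lor p1) \leftrightarrow ((p2 \lor \lnot p5) \land \lnot p4)) \lor (p1 \leftrightarrow p3))}.
\lnot (\lnot (((\lnot p3 \to (p1 \land p4)) \lor p1) \leftrightarrow ((p2 \lor \lnot p5) \land \lnot p4)) \lor (p1 \leftrightarrow p3)): α-rule — add \lnot \lnot (((\lnot p3 \to (p1 \land p4)) \lor p1) \leftrightarrow ((p2 \lor \lnot p5) \land \lnot p4)), \lnot (p1 \leftrightarrow p3).
\lnot \lnot (((\lnot p3 \to (p1 \land p4)) \lor p1) \leftrightarrow ((p2 \lor \lnot p5) \land \lnot p4)): β-rule — branch into ((\lnot p3 \to (p1 \land p4)) \lor p1), ((p2 \lor \lnot p5) \land \lnot p4)  //  \lnot ((\lnot p3 \to (p1 \land p4)) \lor p1), \lnot ((p2 \lor \lnot p5) \land \lnot p4).
  branch 1 (add ((\lnot p3 \to (p1 \land p4)) \lor p1), ((p2 \lor \lnot p5) \land \lnot p4)):
    ((p2 \lor \lnot p5) \land \lnot p4): α-rule — add (p2 \lor \lnot p5), \lnot p4.
    \lnot (p1 \leftrightarrow p3): β-rule — branch into p1, \lnot p3  //  \lnot p1, p3.
      branch 1.1 (add p1, \lnot p3):
        ((\lnot p3 \to (p1 \land p4)) \lor p1): β-rule — branch into (\lnot p3 \to (p1 \land p4))  //  p1.
          branch 1.1.1 (add (\lnot p3 \to (p1 \land p4))):
            (p2 \lor \lnot p5): β-rule — branch into p2  //  \lnot p5.
              branch 1.1.1.1 (add p2):
                (\lnot p3 \to (p1 \land p4)): β-rule — branch into \lnot \lnot p3  //  (p1 \land p4).
                  branch 1.1.1.1.1 (add \lnot \lnot p3):
                    × closes — contains both p3 and \lnot p3.
                  branch 1.1.1.1.2 (add (p1 \land p4)):
                    (p1 \land p4): α-rule — add p1, p4.
                    × closes — contains both p4 and \lnot p4.
              branch 1.1.1.2 (add \lnot p5):
                (\lnot p3 \to (p1 \land p4)): β-rule — branch into \lnot \lnot p3  //  (p1 \land p4).
                  branch 1.1.1.2.1 (add \lnot \lnot p3):
                    × closes — contains both p3 and \lnot p3.
                  branch 1.1.1.2.2 (add (p1 \land p4)):
                    (p1 \land p4): α-rule — add p1, p4.
                    × closes — contains both p4 and \lnot p4.
          branch 1.1.2 (add p1):
            (p2 \lor \lnot p5): β-rule — branch into p2  //  \lnot p5.
              branch 1.1.2.1 (add p2):
                ○ open, literals {p1=T, p2=T, p3=F, p4=F}.
              branch 1.1.2.2 (add \lnot p5):
                ○ open, literals {p1=T, p3=F, p4=F, p5=F}.
      branch 1.2 (add \lnot p1, p3):
        ((\lnot p3 \to (p1 \land p4)) \lor p1): β-rule — branch into (\lnot p3 \to (p1 \land p4))  //  p1.
          branch 1.2.1 (add (\lnot p3 \to (p1 \land p4))):
            (p2 \lor \lnot p5): β-rule — branch into p2  //  \lnot p5.
              branch 1.2.1.1 (add p2):
                (\lnot p3 \to (p1 \land p4)): β-rule — branch into \lnot \lnot p3  //  (p1 \land p4).
                  branch 1.2.1.1.1 (add \lnot \lnot p3):
                    ○ open, literals {p1=F, p2=T, p3=T, p4=F}.
                  branch 1.2.1.1.2 (add (p1 \land p4)):
                    (p1 \land p4): α-rule — add p1, p4.
                    × closes — contains both p1 and \lnot p1.
              branch 1.2.1.2 (add \lnot p5):
                (\lnot p3 \to (p1 \land p4)): β-rule — branch into \lnot \lnot p3  //  (p1 \land p4).
                  branch 1.2.1.2.1 (add \lnot \lnot p3):
                    ○ open, literals {p1=F, p3=T, p4=F, p5=F}.
                  branch 1.2.1.2.2 (add (p1 \land p4)):
                    (p1 \land p4): α-rule — add p1, p4.
                    × closes — contains both p1 and \lnot p1.
          branch 1.2.2 (add p1):
            × closes — contains both p1 and \lnot p1.
  branch 2 (add \lnot ((\lnot p3 \to (p1 \land p4)) \lor p1), \lnot ((p2 \lor \lnot p5) \land \lnot p4)):
    \lnot ((\lnot p3 \to (p1 \land p4)) \lor p1): α-rule — add \lnot (\lnot p3 \to (p1 \land p4)), \lnot p1.
    \lnot (\lnot p3 \to (p1 \land p4)): α-rule — add \lnot p3, \lnot (p1 \land p4).
    \lnot (p1 \leftrightarrow p3): β-rule — branch into p1, \lnot p3  //  \lnot p1, p3.
      branch 2.1 (add p1, \lnot p3):
        × closes — contains both p1 and \lnot p1.
      branch 2.2 (add \lnot p1, p3):
        × closes — contains both p3 and \lnot p3.
9 branches closed, 4 open.
An open branch gives a countermodel: p1=T, p2=T, p3=F, p4=F (unmentioned atoms arbitrary); under it the original formula is false.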